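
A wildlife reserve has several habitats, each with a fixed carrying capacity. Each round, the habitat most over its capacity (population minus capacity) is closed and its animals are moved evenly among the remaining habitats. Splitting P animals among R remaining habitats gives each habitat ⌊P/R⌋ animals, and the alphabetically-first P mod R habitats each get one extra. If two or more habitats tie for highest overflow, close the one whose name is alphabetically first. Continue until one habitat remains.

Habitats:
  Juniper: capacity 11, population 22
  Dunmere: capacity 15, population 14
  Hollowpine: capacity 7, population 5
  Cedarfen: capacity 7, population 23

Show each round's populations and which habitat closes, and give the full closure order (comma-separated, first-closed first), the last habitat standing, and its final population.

Round 1: Cedarfen=23 Dunmere=14 Hollowpine=5 Juniper=22 → close Cedarfen (overflow 16)
  23÷3 = 7 each, +1 to first 2
Round 2: Dunmere=22 Hollowpine=13 Juniper=29 → close Juniper (overflow 18)
  29÷2 = 14 each, +1 to first 1
Round 3: Dunmere=37 Hollowpine=27 → close Dunmere (overflow 22)
  37÷1 = 37 each, +1 to first 0

Closure order: Cedarfen, Juniper, Dunmere
Last habitat: Hollowpine with 64 animals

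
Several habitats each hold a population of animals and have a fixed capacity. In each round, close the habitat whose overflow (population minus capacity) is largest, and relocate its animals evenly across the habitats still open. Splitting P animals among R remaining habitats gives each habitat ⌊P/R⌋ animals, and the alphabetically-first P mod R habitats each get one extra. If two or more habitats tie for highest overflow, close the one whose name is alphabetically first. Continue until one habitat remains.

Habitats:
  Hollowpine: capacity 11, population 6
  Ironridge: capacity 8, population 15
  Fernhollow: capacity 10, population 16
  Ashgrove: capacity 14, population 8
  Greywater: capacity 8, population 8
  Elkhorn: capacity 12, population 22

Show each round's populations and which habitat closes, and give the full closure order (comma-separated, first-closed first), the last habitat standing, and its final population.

Round 1: Ashgrove=8 Elkhorn=22 Fernhollow=16 Greywater=8 Hollowpine=6 Ironridge=15 → close Elkhorn (overflow 10)
  22÷5 = 4 each, +1 to first 2
Round 2: Ashgrove=13 Fernhollow=21 Greywater=12 Hollowpine=10 Ironridge=19 → close Fernhollow (overflow 11)
  21÷4 = 5 each, +1 to first 1
Round 3: Ashgrove=19 Greywater=17 Hollowpine=15 Ironridge=24 → close Ironridge (overflow 16)
  24÷3 = 8 each, +1 to first 0
Round 4: Ashgrove=27 Greywater=25 Hollowpine=23 → close Greywater (overflow 17)
  25÷2 = 12 each, +1 to first 1
Round 5: Ashgrove=40 Hollowpine=35 → close Ashgrove (overflow 26)
  40÷1 = 40 each, +1 to first 0

Closure order: Elkhorn, Fernhollow, Ironridge, Greywater, Ashgrove
Last habitat: Hollowpine with 75 animals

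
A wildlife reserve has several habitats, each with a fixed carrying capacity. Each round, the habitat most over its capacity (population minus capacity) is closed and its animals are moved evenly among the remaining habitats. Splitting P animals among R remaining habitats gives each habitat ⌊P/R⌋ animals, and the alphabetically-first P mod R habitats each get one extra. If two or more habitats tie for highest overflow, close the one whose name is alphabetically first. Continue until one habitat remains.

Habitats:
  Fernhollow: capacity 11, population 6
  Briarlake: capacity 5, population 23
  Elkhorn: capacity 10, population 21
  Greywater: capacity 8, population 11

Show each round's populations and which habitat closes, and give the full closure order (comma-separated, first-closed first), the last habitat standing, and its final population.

Closure order: Briarlake, Elkhorn, Greywater
Last habitat: Fernhollow with 61 animals

Round 1: Briarlake=23 Elkhorn=21 Fernhollow=6 Greywater=11 → close Briarlake (overflow 18)
  23÷3 = 7 each, +1 to first 2
Round 2: Elkhorn=29 Fernhollow=14 Greywater=18 → close Elkhorn (overflow 19)
  29÷2 = 14 each, +1 to first 1
Round 3: Fernhollow=29 Greywater=32 → close Greywater (overflow 24)
  32÷1 = 32 each, +1 to first 0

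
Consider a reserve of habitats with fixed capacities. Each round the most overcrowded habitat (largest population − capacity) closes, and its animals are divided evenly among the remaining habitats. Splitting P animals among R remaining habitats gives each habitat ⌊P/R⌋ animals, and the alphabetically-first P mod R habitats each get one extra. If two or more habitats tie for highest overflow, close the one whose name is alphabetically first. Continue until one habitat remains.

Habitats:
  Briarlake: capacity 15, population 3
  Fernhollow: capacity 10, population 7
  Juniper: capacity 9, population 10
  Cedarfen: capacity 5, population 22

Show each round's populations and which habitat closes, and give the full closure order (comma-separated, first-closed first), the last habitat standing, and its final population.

Round 1: Briarlake=3 Cedarfen=22 Fernhollow=7 Juniper=10 → close Cedarfen (overflow 17)
  22÷3 = 7 each, +1 to first 1
Round 2: Briarlake=11 Fernhollow=14 Juniper=17 → close Juniper (overflow 8)
  17÷2 = 8 each, +1 to first 1
Round 3: Briarlake=20 Fernhollow=22 → close Fernhollow (overflow 12)
  22÷1 = 22 each, +1 to first 0

Closure order: Cedarfen, Juniper, Fernhollow
Last habitat: Briarlake with 42 animals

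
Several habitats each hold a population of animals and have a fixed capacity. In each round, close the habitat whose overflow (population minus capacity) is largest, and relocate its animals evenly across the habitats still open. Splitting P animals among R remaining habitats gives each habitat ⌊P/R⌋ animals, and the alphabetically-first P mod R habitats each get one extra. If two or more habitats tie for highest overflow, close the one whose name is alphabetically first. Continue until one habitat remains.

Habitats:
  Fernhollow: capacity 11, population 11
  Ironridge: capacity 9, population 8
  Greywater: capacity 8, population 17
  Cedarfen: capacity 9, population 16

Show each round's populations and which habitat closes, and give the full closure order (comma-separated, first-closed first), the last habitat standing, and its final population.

Round 1: Cedarfen=16 Fernhollow=11 Greywater=17 Ironridge=8 → close Greywater (overflow 9)
  17÷3 = 5 each, +1 to first 2
Round 2: Cedarfen=22 Fernhollow=17 Ironridge=13 → close Cedarfen (overflow 13)
  22÷2 = 11 each, +1 to first 0
Round 3: Fernhollow=28 Ironridge=24 → close Fernhollow (overflow 17)
  28÷1 = 28 each, +1 to first 0

Closure order: Greywater, Cedarfen, Fernhollow
Last habitat: Ironridge with 52 animals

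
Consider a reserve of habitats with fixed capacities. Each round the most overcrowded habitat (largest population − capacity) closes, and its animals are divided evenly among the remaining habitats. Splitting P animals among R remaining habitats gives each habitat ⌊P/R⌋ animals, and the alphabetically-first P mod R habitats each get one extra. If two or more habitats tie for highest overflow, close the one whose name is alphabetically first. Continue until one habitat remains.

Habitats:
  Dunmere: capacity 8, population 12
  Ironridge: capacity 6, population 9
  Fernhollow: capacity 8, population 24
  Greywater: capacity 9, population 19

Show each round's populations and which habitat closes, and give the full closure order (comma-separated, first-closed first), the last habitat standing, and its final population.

Closure order: Fernhollow, Greywater, Dunmere
Last habitat: Ironridge with 64 animals

Round 1: Dunmere=12 Fernhollow=24 Greywater=19 Ironridge=9 → close Fernhollow (overflow 16)
  24÷3 = 8 each, +1 to first 0
Round 2: Dunmere=20 Greywater=27 Ironridge=17 → close Greywater (overflow 18)
  27÷2 = 13 each, +1 to first 1
Round 3: Dunmere=34 Ironridge=30 → close Dunmere (overflow 26)
  34÷1 = 34 each, +1 to first 0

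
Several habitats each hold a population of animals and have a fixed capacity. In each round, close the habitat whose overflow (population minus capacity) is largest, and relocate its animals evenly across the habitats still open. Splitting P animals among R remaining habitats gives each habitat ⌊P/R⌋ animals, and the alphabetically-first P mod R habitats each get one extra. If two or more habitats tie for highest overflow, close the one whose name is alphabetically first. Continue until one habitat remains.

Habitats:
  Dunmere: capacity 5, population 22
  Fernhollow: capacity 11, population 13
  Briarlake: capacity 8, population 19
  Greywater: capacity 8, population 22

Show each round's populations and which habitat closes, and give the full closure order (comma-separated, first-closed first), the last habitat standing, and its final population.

Closure order: Dunmere, Greywater, Briarlake
Last habitat: Fernhollow with 76 animals

Round 1: Briarlake=19 Dunmere=22 Fernhollow=13 Greywater=22 → close Dunmere (overflow 17)
  22÷3 = 7 each, +1 to first 1
Round 2: Briarlake=27 Fernhollow=20 Greywater=29 → close Greywater (overflow 21)
  29÷2 = 14 each, +1 to first 1
Round 3: Briarlake=42 Fernhollow=34 → close Briarlake (overflow 34)
  42÷1 = 42 each, +1 to first 0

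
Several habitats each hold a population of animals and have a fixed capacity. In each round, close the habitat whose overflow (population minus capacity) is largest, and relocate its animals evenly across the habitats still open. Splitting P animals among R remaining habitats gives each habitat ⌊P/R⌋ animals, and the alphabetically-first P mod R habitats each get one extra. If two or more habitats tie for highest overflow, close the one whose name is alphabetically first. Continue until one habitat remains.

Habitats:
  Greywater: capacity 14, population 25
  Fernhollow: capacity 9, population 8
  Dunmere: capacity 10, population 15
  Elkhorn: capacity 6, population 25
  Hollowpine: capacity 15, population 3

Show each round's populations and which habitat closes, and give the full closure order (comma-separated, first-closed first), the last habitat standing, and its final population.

Round 1: Dunmere=15 Elkhorn=25 Fernhollow=8 Greywater=25 Hollowpine=3 → close Elkhorn (overflow 19)
  25÷4 = 6 each, +1 to first 1
Round 2: Dunmere=22 Fernhollow=14 Greywater=31 Hollowpine=9 → close Greywater (overflow 17)
  31÷3 = 10 each, +1 to first 1
Round 3: Dunmere=33 Fernhollow=24 Hollowpine=19 → close Dunmere (overflow 23)
  33÷2 = 16 each, +1 to first 1
Round 4: Fernhollow=41 Hollowpine=35 → close Fernhollow (overflow 32)
  41÷1 = 41 each, +1 to first 0

Closure order: Elkhorn, Greywater, Dunmere, Fernhollow
Last habitat: Hollowpine with 76 animals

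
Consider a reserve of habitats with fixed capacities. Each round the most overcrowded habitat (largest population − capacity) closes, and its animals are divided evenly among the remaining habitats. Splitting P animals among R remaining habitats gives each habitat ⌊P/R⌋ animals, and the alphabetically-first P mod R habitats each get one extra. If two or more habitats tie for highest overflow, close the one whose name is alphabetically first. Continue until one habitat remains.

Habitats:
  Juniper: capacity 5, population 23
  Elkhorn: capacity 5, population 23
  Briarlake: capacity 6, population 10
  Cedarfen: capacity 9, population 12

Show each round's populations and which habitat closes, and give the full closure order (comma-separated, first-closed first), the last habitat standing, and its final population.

Round 1: Briarlake=10 Cedarfen=12 Elkhorn=23 Juniper=23 → close Elkhorn (overflow 18)
  23÷3 = 7 each, +1 to first 2
Round 2: Briarlake=18 Cedarfen=20 Juniper=30 → close Juniper (overflow 25)
  30÷2 = 15 each, +1 to first 0
Round 3: Briarlake=33 Cedarfen=35 → close Briarlake (overflow 27)
  33÷1 = 33 each, +1 to first 0

Closure order: Elkhorn, Juniper, Briarlake
Last habitat: Cedarfen with 68 animals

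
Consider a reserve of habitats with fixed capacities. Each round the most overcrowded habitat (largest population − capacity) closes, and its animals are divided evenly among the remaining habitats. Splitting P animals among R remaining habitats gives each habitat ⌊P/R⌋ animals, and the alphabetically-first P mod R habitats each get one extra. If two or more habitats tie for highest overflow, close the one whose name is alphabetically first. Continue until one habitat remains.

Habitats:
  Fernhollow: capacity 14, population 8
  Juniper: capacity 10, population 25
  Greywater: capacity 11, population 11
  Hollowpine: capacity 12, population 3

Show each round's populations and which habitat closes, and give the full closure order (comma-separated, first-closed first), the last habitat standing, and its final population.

Round 1: Fernhollow=8 Greywater=11 Hollowpine=3 Juniper=25 → close Juniper (overflow 15)
  25÷3 = 8 each, +1 to first 1
Round 2: Fernhollow=17 Greywater=19 Hollowpine=11 → close Greywater (overflow 8)
  19÷2 = 9 each, +1 to first 1
Round 3: Fernhollow=27 Hollowpine=20 → close Fernhollow (overflow 13)
  27÷1 = 27 each, +1 to first 0

Closure order: Juniper, Greywater, Fernhollow
Last habitat: Hollowpine with 47 animals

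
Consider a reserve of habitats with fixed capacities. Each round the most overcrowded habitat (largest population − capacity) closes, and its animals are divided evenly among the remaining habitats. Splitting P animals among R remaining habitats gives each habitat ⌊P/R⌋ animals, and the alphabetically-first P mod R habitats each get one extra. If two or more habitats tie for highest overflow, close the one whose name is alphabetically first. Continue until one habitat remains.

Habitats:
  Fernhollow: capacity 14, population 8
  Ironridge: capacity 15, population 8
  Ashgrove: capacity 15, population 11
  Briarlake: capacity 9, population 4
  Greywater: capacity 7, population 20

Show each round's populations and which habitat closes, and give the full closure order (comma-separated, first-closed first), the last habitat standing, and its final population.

Round 1: Ashgrove=11 Briarlake=4 Fernhollow=8 Greywater=20 Ironridge=8 → close Greywater (overflow 13)
  20÷4 = 5 each, +1 to first 0
Round 2: Ashgrove=16 Briarlake=9 Fernhollow=13 Ironridge=13 → close Ashgrove (overflow 1)
  16÷3 = 5 each, +1 to first 1
Round 3: Briarlake=15 Fernhollow=18 Ironridge=18 → close Briarlake (overflow 6)
  15÷2 = 7 each, +1 to first 1
Round 4: Fernhollow=26 Ironridge=25 → close Fernhollow (overflow 12)
  26÷1 = 26 each, +1 to first 0

Closure order: Greywater, Ashgrove, Briarlake, Fernhollow
Last habitat: Ironridge with 51 animals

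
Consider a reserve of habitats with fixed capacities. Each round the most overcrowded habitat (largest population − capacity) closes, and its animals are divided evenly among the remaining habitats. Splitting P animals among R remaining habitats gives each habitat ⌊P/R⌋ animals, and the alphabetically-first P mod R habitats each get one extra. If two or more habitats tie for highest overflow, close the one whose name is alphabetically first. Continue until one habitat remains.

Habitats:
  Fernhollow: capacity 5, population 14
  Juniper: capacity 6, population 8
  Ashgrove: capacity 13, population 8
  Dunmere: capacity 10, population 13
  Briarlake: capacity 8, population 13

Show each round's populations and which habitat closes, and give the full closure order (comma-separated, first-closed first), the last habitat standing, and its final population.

Round 1: Ashgrove=8 Briarlake=13 Dunmere=13 Fernhollow=14 Juniper=8 → close Fernhollow (overflow 9)
  14÷4 = 3 each, +1 to first 2
Round 2: Ashgrove=12 Briarlake=17 Dunmere=16 Juniper=11 → close Briarlake (overflow 9)
  17÷3 = 5 each, +1 to first 2
Round 3: Ashgrove=18 Dunmere=22 Juniper=16 → close Dunmere (overflow 12)
  22÷2 = 11 each, +1 to first 0
Round 4: Ashgrove=29 Juniper=27 → close Juniper (overflow 21)
  27÷1 = 27 each, +1 to first 0

Closure order: Fernhollow, Briarlake, Dunmere, Juniper
Last habitat: Ashgrove with 56 animals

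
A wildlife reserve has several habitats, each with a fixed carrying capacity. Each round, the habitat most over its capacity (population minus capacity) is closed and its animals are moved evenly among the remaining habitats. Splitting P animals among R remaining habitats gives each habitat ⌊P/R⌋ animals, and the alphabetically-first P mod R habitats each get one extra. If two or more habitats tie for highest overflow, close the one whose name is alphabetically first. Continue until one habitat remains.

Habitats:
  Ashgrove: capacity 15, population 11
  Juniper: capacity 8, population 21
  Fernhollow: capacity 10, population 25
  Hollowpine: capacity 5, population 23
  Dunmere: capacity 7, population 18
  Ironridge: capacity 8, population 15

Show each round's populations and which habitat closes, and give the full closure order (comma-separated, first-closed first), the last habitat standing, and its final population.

Closure order: Hollowpine, Fernhollow, Dunmere, Juniper, Ironridge
Last habitat: Ashgrove with 113 animals

Round 1: Ashgrove=11 Dunmere=18 Fernhollow=25 Hollowpine=23 Ironridge=15 Juniper=21 → close Hollowpine (overflow 18)
  23÷5 = 4 each, +1 to first 3
Round 2: Ashgrove=16 Dunmere=23 Fernhollow=30 Ironridge=19 Juniper=25 → close Fernhollow (overflow 20)
  30÷4 = 7 each, +1 to first 2
Round 3: Ashgrove=24 Dunmere=31 Ironridge=26 Juniper=32 → close Dunmere (overflow 24)
  31÷3 = 10 each, +1 to first 1
Round 4: Ashgrove=35 Ironridge=36 Juniper=42 → close Juniper (overflow 34)
  42÷2 = 21 each, +1 to first 0
Round 5: Ashgrove=56 Ironridge=57 → close Ironridge (overflow 49)
  57÷1 = 57 each, +1 to first 0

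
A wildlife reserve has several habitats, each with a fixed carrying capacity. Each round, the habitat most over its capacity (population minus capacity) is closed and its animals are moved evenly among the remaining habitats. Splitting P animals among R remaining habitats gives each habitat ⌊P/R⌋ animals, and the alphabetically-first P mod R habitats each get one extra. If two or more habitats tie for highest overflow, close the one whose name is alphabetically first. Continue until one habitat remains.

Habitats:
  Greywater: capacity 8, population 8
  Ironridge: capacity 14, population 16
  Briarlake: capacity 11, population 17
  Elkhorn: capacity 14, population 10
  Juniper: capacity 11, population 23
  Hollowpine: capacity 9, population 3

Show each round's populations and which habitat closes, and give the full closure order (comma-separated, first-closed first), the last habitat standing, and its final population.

Round 1: Briarlake=17 Elkhorn=10 Greywater=8 Hollowpine=3 Ironridge=16 Juniper=23 → close Juniper (overflow 12)
  23÷5 = 4 each, +1 to first 3
Round 2: Briarlake=22 Elkhorn=15 Greywater=13 Hollowpine=7 Ironridge=20 → close Briarlake (overflow 11)
  22÷4 = 5 each, +1 to first 2
Round 3: Elkhorn=21 Greywater=19 Hollowpine=12 Ironridge=25 → close Greywater (overflow 11)
  19÷3 = 6 each, +1 to first 1
Round 4: Elkhorn=28 Hollowpine=18 Ironridge=31 → close Ironridge (overflow 17)
  31÷2 = 15 each, +1 to first 1
Round 5: Elkhorn=44 Hollowpine=33 → close Elkhorn (overflow 30)
  44÷1 = 44 each, +1 to first 0

Closure order: Juniper, Briarlake, Greywater, Ironridge, Elkhorn
Last habitat: Hollowpine with 77 animals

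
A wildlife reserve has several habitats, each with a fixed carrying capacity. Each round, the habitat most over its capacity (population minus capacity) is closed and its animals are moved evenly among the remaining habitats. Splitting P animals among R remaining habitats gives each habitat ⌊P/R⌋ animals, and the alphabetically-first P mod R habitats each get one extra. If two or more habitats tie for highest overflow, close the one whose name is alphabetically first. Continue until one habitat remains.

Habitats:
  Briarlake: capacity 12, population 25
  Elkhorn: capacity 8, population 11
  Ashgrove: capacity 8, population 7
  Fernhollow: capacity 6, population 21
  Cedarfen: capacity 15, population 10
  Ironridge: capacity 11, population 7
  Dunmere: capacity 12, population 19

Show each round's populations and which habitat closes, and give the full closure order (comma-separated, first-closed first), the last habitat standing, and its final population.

Closure order: Fernhollow, Briarlake, Dunmere, Elkhorn, Ashgrove, Cedarfen
Last habitat: Ironridge with 100 animals

Round 1: Ashgrove=7 Briarlake=25 Cedarfen=10 Dunmere=19 Elkhorn=11 Fernhollow=21 Ironridge=7 → close Fernhollow (overflow 15)
  21÷6 = 3 each, +1 to first 3
Round 2: Ashgrove=11 Briarlake=29 Cedarfen=14 Dunmere=22 Elkhorn=14 Ironridge=10 → close Briarlake (overflow 17)
  29÷5 = 5 each, +1 to first 4
Round 3: Ashgrove=17 Cedarfen=20 Dunmere=28 Elkhorn=20 Ironridge=15 → close Dunmere (overflow 16)
  28÷4 = 7 each, +1 to first 0
Round 4: Ashgrove=24 Cedarfen=27 Elkhorn=27 Ironridge=22 → close Elkhorn (overflow 19)
  27÷3 = 9 each, +1 to first 0
Round 5: Ashgrove=33 Cedarfen=36 Ironridge=31 → close Ashgrove (overflow 25)
  33÷2 = 16 each, +1 to first 1
Round 6: Cedarfen=53 Ironridge=47 → close Cedarfen (overflow 38)
  53÷1 = 53 each, +1 to first 0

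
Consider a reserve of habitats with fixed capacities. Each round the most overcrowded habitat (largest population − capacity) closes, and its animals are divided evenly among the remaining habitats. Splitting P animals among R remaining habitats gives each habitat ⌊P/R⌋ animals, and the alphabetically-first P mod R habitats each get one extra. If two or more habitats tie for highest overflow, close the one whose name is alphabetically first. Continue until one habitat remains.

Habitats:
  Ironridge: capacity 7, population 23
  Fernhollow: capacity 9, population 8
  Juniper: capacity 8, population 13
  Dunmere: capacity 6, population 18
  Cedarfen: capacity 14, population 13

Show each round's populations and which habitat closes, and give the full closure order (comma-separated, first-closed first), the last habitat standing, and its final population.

Round 1: Cedarfen=13 Dunmere=18 Fernhollow=8 Ironridge=23 Juniper=13 → close Ironridge (overflow 16)
  23÷4 = 5 each, +1 to first 3
Round 2: Cedarfen=19 Dunmere=24 Fernhollow=14 Juniper=18 → close Dunmere (overflow 18)
  24÷3 = 8 each, +1 to first 0
Round 3: Cedarfen=27 Fernhollow=22 Juniper=26 → close Juniper (overflow 18)
  26÷2 = 13 each, +1 to first 0
Round 4: Cedarfen=40 Fernhollow=35 → close Cedarfen (overflow 26)
  40÷1 = 40 each, +1 to first 0

Closure order: Ironridge, Dunmere, Juniper, Cedarfen
Last habitat: Fernhollow with 75 animals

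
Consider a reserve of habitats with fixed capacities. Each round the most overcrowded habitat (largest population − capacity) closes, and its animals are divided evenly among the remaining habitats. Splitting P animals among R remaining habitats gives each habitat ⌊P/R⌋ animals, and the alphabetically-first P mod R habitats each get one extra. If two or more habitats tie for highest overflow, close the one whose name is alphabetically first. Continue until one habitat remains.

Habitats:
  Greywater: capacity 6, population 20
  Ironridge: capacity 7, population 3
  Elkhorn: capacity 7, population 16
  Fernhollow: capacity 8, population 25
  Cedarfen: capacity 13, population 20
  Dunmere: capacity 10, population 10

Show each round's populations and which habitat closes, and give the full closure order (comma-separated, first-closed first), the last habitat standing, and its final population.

Round 1: Cedarfen=20 Dunmere=10 Elkhorn=16 Fernhollow=25 Greywater=20 Ironridge=3 → close Fernhollow (overflow 17)
  25÷5 = 5 each, +1 to first 0
Round 2: Cedarfen=25 Dunmere=15 Elkhorn=21 Greywater=25 Ironridge=8 → close Greywater (overflow 19)
  25÷4 = 6 each, +1 to first 1
Round 3: Cedarfen=32 Dunmere=21 Elkhorn=27 Ironridge=14 → close Elkhorn (overflow 20)
  27÷3 = 9 each, +1 to first 0
Round 4: Cedarfen=41 Dunmere=30 Ironridge=23 → close Cedarfen (overflow 28)
  41÷2 = 20 each, +1 to first 1
Round 5: Dunmere=51 Ironridge=43 → close Dunmere (overflow 41)
  51÷1 = 51 each, +1 to first 0

Closure order: Fernhollow, Greywater, Elkhorn, Cedarfen, Dunmere
Last habitat: Ironridge with 94 animals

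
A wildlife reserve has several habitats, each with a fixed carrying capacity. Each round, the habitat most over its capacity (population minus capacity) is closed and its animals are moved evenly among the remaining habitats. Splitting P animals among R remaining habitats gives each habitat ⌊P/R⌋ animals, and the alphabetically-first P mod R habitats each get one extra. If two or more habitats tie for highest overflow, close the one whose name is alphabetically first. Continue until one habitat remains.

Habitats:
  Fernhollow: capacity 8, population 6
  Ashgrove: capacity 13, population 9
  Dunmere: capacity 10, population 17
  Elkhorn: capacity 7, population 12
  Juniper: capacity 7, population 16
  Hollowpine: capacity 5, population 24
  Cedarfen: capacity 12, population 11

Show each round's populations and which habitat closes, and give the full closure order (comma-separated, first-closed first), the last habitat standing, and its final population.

Closure order: Hollowpine, Juniper, Dunmere, Elkhorn, Cedarfen, Ashgrove
Last habitat: Fernhollow with 95 animals

Round 1: Ashgrove=9 Cedarfen=11 Dunmere=17 Elkhorn=12 Fernhollow=6 Hollowpine=24 Juniper=16 → close Hollowpine (overflow 19)
  24÷6 = 4 each, +1 to first 0
Round 2: Ashgrove=13 Cedarfen=15 Dunmere=21 Elkhorn=16 Fernhollow=10 Juniper=20 → close Juniper (overflow 13)
  20÷5 = 4 each, +1 to first 0
Round 3: Ashgrove=17 Cedarfen=19 Dunmere=25 Elkhorn=20 Fernhollow=14 → close Dunmere (overflow 15)
  25÷4 = 6 each, +1 to first 1
Round 4: Ashgrove=24 Cedarfen=25 Elkhorn=26 Fernhollow=20 → close Elkhorn (overflow 19)
  26÷3 = 8 each, +1 to first 2
Round 5: Ashgrove=33 Cedarfen=34 Fernhollow=28 → close Cedarfen (overflow 22)
  34÷2 = 17 each, +1 to first 0
Round 6: Ashgrove=50 Fernhollow=45 → close Ashgrove (overflow 37)
  50÷1 = 50 each, +1 to first 0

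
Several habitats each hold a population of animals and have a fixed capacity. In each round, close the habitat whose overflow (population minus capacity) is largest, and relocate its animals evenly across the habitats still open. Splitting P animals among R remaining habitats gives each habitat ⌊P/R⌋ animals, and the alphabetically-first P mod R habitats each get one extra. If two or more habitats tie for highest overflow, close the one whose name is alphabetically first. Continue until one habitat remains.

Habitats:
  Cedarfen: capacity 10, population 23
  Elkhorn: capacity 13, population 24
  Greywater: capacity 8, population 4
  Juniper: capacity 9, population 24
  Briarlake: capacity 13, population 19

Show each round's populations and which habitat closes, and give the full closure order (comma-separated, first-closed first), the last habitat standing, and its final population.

Round 1: Briarlake=19 Cedarfen=23 Elkhorn=24 Greywater=4 Juniper=24 → close Juniper (overflow 15)
  24÷4 = 6 each, +1 to first 0
Round 2: Briarlake=25 Cedarfen=29 Elkhorn=30 Greywater=10 → close Cedarfen (overflow 19)
  29÷3 = 9 each, +1 to first 2
Round 3: Briarlake=35 Elkhorn=40 Greywater=19 → close Elkhorn (overflow 27)
  40÷2 = 20 each, +1 to first 0
Round 4: Briarlake=55 Greywater=39 → close Briarlake (overflow 42)
  55÷1 = 55 each, +1 to first 0

Closure order: Juniper, Cedarfen, Elkhorn, Briarlake
Last habitat: Greywater with 94 animals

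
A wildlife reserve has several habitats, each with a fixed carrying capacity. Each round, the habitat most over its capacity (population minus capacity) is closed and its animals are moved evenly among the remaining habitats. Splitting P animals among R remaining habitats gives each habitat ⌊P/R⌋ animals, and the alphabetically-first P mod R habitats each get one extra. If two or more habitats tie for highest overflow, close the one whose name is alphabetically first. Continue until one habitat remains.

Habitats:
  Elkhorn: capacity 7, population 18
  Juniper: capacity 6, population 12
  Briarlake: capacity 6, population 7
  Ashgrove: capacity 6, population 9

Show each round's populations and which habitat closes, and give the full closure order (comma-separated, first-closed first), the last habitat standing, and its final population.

Round 1: Ashgrove=9 Briarlake=7 Elkhorn=18 Juniper=12 → close Elkhorn (overflow 11)
  18÷3 = 6 each, +1 to first 0
Round 2: Ashgrove=15 Briarlake=13 Juniper=18 → close Juniper (overflow 12)
  18÷2 = 9 each, +1 to first 0
Round 3: Ashgrove=24 Briarlake=22 → close Ashgrove (overflow 18)
  24÷1 = 24 each, +1 to first 0

Closure order: Elkhorn, Juniper, Ashgrove
Last habitat: Briarlake with 46 animals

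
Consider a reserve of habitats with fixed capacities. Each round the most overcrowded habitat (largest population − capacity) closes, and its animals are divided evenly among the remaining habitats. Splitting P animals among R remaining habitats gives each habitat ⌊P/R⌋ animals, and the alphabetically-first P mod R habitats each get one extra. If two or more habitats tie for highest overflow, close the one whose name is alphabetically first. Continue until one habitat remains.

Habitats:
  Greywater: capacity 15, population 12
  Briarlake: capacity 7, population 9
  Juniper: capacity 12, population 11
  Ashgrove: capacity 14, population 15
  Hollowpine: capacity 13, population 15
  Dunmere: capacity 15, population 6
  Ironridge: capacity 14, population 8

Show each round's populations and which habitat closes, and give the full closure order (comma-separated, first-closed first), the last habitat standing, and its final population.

Round 1: Ashgrove=15 Briarlake=9 Dunmere=6 Greywater=12 Hollowpine=15 Ironridge=8 Juniper=11 → close Briarlake (overflow 2)
  9÷6 = 1 each, +1 to first 3
Round 2: Ashgrove=17 Dunmere=8 Greywater=14 Hollowpine=16 Ironridge=9 Juniper=12 → close Ashgrove (overflow 3)
  17÷5 = 3 each, +1 to first 2
Round 3: Dunmere=12 Greywater=18 Hollowpine=19 Ironridge=12 Juniper=15 → close Hollowpine (overflow 6)
  19÷4 = 4 each, +1 to first 3
Round 4: Dunmere=17 Greywater=23 Ironridge=17 Juniper=19 → close Greywater (overflow 8)
  23÷3 = 7 each, +1 to first 2
Round 5: Dunmere=25 Ironridge=25 Juniper=26 → close Juniper (overflow 14)
  26÷2 = 13 each, +1 to first 0
Round 6: Dunmere=38 Ironridge=38 → close Ironridge (overflow 24)
  38÷1 = 38 each, +1 to first 0

Closure order: Briarlake, Ashgrove, Hollowpine, Greywater, Juniper, Ironridge
Last habitat: Dunmere with 76 animals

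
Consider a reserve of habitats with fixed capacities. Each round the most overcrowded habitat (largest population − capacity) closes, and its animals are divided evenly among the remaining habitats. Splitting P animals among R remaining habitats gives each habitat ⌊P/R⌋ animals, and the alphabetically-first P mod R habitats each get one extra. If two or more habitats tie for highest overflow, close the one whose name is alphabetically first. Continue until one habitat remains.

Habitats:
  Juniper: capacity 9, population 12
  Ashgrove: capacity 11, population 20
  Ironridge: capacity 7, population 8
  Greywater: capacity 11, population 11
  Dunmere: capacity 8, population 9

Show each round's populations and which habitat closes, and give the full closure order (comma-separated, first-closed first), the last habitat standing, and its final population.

Round 1: Ashgrove=20 Dunmere=9 Greywater=11 Ironridge=8 Juniper=12 → close Ashgrove (overflow 9)
  20÷4 = 5 each, +1 to first 0
Round 2: Dunmere=14 Greywater=16 Ironridge=13 Juniper=17 → close Juniper (overflow 8)
  17÷3 = 5 each, +1 to first 2
Round 3: Dunmere=20 Greywater=22 Ironridge=18 → close Dunmere (overflow 12)
  20÷2 = 10 each, +1 to first 0
Round 4: Greywater=32 Ironridge=28 → close Greywater (overflow 21)
  32÷1 = 32 each, +1 to first 0

Closure order: Ashgrove, Juniper, Dunmere, Greywater
Last habitat: Ironridge with 60 animals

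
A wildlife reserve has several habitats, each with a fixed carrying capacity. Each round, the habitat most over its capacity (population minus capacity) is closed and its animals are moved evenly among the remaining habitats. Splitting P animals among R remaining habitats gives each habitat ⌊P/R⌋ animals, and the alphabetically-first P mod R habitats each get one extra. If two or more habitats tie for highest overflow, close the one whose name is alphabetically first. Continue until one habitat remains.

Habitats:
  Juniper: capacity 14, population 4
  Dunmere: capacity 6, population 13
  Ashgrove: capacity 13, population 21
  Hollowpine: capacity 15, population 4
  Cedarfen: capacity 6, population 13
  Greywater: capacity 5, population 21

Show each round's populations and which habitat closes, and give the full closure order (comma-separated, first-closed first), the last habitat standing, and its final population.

Round 1: Ashgrove=21 Cedarfen=13 Dunmere=13 Greywater=21 Hollowpine=4 Juniper=4 → close Greywater (overflow 16)
  21÷5 = 4 each, +1 to first 1
Round 2: Ashgrove=26 Cedarfen=17 Dunmere=17 Hollowpine=8 Juniper=8 → close Ashgrove (overflow 13)
  26÷4 = 6 each, +1 to first 2
Round 3: Cedarfen=24 Dunmere=24 Hollowpine=14 Juniper=14 → close Cedarfen (overflow 18)
  24÷3 = 8 each, +1 to first 0
Round 4: Dunmere=32 Hollowpine=22 Juniper=22 → close Dunmere (overflow 26)
  32÷2 = 16 each, +1 to first 0
Round 5: Hollowpine=38 Juniper=38 → close Juniper (overflow 24)
  38÷1 = 38 each, +1 to first 0

Closure order: Greywater, Ashgrove, Cedarfen, Dunmere, Juniper
Last habitat: Hollowpine with 76 animals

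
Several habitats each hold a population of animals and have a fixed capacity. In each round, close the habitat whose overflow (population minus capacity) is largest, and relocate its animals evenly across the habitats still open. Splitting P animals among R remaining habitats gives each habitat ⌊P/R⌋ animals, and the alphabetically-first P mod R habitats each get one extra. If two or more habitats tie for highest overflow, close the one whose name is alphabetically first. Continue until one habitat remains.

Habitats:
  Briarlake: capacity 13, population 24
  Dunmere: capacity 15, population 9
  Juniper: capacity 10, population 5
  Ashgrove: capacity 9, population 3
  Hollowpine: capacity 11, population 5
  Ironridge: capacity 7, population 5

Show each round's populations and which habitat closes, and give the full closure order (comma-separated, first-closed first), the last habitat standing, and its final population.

Closure order: Briarlake, Ironridge, Ashgrove, Dunmere, Hollowpine
Last habitat: Juniper with 51 animals

Round 1: Ashgrove=3 Briarlake=24 Dunmere=9 Hollowpine=5 Ironridge=5 Juniper=5 → close Briarlake (overflow 11)
  24÷5 = 4 each, +1 to first 4
Round 2: Ashgrove=8 Dunmere=14 Hollowpine=10 Ironridge=10 Juniper=9 → close Ironridge (overflow 3)
  10÷4 = 2 each, +1 to first 2
Round 3: Ashgrove=11 Dunmere=17 Hollowpine=12 Juniper=11 → close Ashgrove (overflow 2)
  11÷3 = 3 each, +1 to first 2
Round 4: Dunmere=21 Hollowpine=16 Juniper=14 → close Dunmere (overflow 6)
  21÷2 = 10 each, +1 to first 1
Round 5: Hollowpine=27 Juniper=24 → close Hollowpine (overflow 16)
  27÷1 = 27 each, +1 to first 0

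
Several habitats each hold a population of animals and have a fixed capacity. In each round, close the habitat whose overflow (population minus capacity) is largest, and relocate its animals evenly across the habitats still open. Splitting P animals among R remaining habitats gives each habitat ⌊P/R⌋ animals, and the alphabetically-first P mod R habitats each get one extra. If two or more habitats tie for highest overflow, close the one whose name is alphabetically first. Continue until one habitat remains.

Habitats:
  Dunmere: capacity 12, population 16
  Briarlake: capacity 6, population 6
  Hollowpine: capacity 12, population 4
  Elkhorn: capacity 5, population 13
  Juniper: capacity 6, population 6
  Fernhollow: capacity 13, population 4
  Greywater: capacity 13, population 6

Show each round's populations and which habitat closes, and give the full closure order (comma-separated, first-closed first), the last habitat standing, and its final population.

Closure order: Elkhorn, Dunmere, Briarlake, Juniper, Greywater, Fernhollow
Last habitat: Hollowpine with 55 animals

Round 1: Briarlake=6 Dunmere=16 Elkhorn=13 Fernhollow=4 Greywater=6 Hollowpine=4 Juniper=6 → close Elkhorn (overflow 8)
  13÷6 = 2 each, +1 to first 1
Round 2: Briarlake=9 Dunmere=18 Fernhollow=6 Greywater=8 Hollowpine=6 Juniper=8 → close Dunmere (overflow 6)
  18÷5 = 3 each, +1 to first 3
Round 3: Briarlake=13 Fernhollow=10 Greywater=12 Hollowpine=9 Juniper=11 → close Briarlake (overflow 7)
  13÷4 = 3 each, +1 to first 1
Round 4: Fernhollow=14 Greywater=15 Hollowpine=12 Juniper=14 → close Juniper (overflow 8)
  14÷3 = 4 each, +1 to first 2
Round 5: Fernhollow=19 Greywater=20 Hollowpine=16 → close Greywater (overflow 7)
  20÷2 = 10 each, +1 to first 0
Round 6: Fernhollow=29 Hollowpine=26 → close Fernhollow (overflow 16)
  29÷1 = 29 each, +1 to first 0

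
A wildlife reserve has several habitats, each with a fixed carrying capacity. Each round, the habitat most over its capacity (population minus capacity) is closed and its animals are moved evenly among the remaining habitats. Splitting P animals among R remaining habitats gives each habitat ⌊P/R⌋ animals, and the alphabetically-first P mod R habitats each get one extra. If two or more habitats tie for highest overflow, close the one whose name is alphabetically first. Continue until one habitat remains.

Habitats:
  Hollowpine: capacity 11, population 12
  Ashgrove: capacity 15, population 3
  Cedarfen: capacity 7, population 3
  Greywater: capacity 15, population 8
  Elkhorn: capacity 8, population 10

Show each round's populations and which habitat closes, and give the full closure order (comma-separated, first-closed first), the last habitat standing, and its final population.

Closure order: Elkhorn, Hollowpine, Cedarfen, Greywater
Last habitat: Ashgrove with 36 animals

Round 1: Ashgrove=3 Cedarfen=3 Elkhorn=10 Greywater=8 Hollowpine=12 → close Elkhorn (overflow 2)
  10÷4 = 2 each, +1 to first 2
Round 2: Ashgrove=6 Cedarfen=6 Greywater=10 Hollowpine=14 → close Hollowpine (overflow 3)
  14÷3 = 4 each, +1 to first 2
Round 3: Ashgrove=11 Cedarfen=11 Greywater=14 → close Cedarfen (overflow 4)
  11÷2 = 5 each, +1 to first 1
Round 4: Ashgrove=17 Greywater=19 → close Greywater (overflow 4)
  19÷1 = 19 each, +1 to first 0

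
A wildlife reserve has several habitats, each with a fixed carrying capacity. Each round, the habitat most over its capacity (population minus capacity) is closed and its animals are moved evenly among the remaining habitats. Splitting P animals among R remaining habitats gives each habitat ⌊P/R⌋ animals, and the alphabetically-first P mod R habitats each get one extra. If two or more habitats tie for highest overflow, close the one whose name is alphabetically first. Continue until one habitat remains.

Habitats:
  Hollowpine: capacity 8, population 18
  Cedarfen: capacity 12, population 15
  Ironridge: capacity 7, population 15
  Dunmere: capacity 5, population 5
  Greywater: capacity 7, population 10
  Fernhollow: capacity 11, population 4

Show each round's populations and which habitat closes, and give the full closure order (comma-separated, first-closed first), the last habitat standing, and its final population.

Round 1: Cedarfen=15 Dunmere=5 Fernhollow=4 Greywater=10 Hollowpine=18 Ironridge=15 → close Hollowpine (overflow 10)
  18÷5 = 3 each, +1 to first 3
Round 2: Cedarfen=19 Dunmere=9 Fernhollow=8 Greywater=13 Ironridge=18 → close Ironridge (overflow 11)
  18÷4 = 4 each, +1 to first 2
Round 3: Cedarfen=24 Dunmere=14 Fernhollow=12 Greywater=17 → close Cedarfen (overflow 12)
  24÷3 = 8 each, +1 to first 0
Round 4: Dunmere=22 Fernhollow=20 Greywater=25 → close Greywater (overflow 18)
  25÷2 = 12 each, +1 to first 1
Round 5: Dunmere=35 Fernhollow=32 → close Dunmere (overflow 30)
  35÷1 = 35 each, +1 to first 0

Closure order: Hollowpine, Ironridge, Cedarfen, Greywater, Dunmere
Last habitat: Fernhollow with 67 animals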